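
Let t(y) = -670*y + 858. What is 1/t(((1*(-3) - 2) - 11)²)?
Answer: -1/170662 ≈ -5.8595e-6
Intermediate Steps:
t(y) = 858 - 670*y
1/t(((1*(-3) - 2) - 11)²) = 1/(858 - 670*((1*(-3) - 2) - 11)²) = 1/(858 - 670*((-3 - 2) - 11)²) = 1/(858 - 670*(-5 - 11)²) = 1/(858 - 670*(-16)²) = 1/(858 - 670*256) = 1/(858 - 171520) = 1/(-170662) = -1/170662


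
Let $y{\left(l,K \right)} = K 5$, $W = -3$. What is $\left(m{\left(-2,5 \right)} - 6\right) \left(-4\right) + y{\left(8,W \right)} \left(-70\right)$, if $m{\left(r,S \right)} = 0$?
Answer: $1074$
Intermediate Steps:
$y{\left(l,K \right)} = 5 K$
$\left(m{\left(-2,5 \right)} - 6\right) \left(-4\right) + y{\left(8,W \right)} \left(-70\right) = \left(0 - 6\right) \left(-4\right) + 5 \left(-3\right) \left(-70\right) = \left(-6\right) \left(-4\right) - -1050 = 24 + 1050 = 1074$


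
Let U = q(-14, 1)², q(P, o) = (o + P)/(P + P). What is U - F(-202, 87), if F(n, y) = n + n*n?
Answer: -31831799/784 ≈ -40602.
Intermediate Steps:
q(P, o) = (P + o)/(2*P) (q(P, o) = (P + o)/((2*P)) = (P + o)*(1/(2*P)) = (P + o)/(2*P))
F(n, y) = n + n²
U = 169/784 (U = ((½)*(-14 + 1)/(-14))² = ((½)*(-1/14)*(-13))² = (13/28)² = 169/784 ≈ 0.21556)
U - F(-202, 87) = 169/784 - (-202)*(1 - 202) = 169/784 - (-202)*(-201) = 169/784 - 1*40602 = 169/784 - 40602 = -31831799/784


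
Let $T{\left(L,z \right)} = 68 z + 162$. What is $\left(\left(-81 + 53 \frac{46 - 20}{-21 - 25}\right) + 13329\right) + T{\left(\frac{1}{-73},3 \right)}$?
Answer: $\frac{312433}{23} \approx 13584.0$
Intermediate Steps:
$T{\left(L,z \right)} = 162 + 68 z$
$\left(\left(-81 + 53 \frac{46 - 20}{-21 - 25}\right) + 13329\right) + T{\left(\frac{1}{-73},3 \right)} = \left(\left(-81 + 53 \frac{46 - 20}{-21 - 25}\right) + 13329\right) + \left(162 + 68 \cdot 3\right) = \left(\left(-81 + 53 \frac{26}{-46}\right) + 13329\right) + \left(162 + 204\right) = \left(\left(-81 + 53 \cdot 26 \left(- \frac{1}{46}\right)\right) + 13329\right) + 366 = \left(\left(-81 + 53 \left(- \frac{13}{23}\right)\right) + 13329\right) + 366 = \left(\left(-81 - \frac{689}{23}\right) + 13329\right) + 366 = \left(- \frac{2552}{23} + 13329\right) + 366 = \frac{304015}{23} + 366 = \frac{312433}{23}$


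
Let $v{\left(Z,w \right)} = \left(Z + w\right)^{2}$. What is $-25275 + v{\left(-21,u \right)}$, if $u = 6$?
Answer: $-25050$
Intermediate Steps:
$-25275 + v{\left(-21,u \right)} = -25275 + \left(-21 + 6\right)^{2} = -25275 + \left(-15\right)^{2} = -25275 + 225 = -25050$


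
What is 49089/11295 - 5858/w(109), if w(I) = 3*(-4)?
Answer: 1236207/2510 ≈ 492.51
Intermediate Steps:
w(I) = -12
49089/11295 - 5858/w(109) = 49089/11295 - 5858/(-12) = 49089*(1/11295) - 5858*(-1/12) = 16363/3765 + 2929/6 = 1236207/2510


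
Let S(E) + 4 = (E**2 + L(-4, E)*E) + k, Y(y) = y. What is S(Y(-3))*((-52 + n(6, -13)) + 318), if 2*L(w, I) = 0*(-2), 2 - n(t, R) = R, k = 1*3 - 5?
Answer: 843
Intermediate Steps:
k = -2 (k = 3 - 5 = -2)
n(t, R) = 2 - R
L(w, I) = 0 (L(w, I) = (0*(-2))/2 = (1/2)*0 = 0)
S(E) = -6 + E**2 (S(E) = -4 + ((E**2 + 0*E) - 2) = -4 + ((E**2 + 0) - 2) = -4 + (E**2 - 2) = -4 + (-2 + E**2) = -6 + E**2)
S(Y(-3))*((-52 + n(6, -13)) + 318) = (-6 + (-3)**2)*((-52 + (2 - 1*(-13))) + 318) = (-6 + 9)*((-52 + (2 + 13)) + 318) = 3*((-52 + 15) + 318) = 3*(-37 + 318) = 3*281 = 843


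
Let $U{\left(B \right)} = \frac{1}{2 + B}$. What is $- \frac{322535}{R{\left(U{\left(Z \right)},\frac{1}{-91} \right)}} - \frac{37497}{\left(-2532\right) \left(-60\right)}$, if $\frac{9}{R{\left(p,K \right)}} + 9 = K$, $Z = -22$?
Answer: $\frac{4464397043773}{13824720} \approx 3.2293 \cdot 10^{5}$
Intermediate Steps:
$R{\left(p,K \right)} = \frac{9}{-9 + K}$
$- \frac{322535}{R{\left(U{\left(Z \right)},\frac{1}{-91} \right)}} - \frac{37497}{\left(-2532\right) \left(-60\right)} = - \frac{322535}{9 \frac{1}{-9 + \frac{1}{-91}}} - \frac{37497}{\left(-2532\right) \left(-60\right)} = - \frac{322535}{9 \frac{1}{-9 - \frac{1}{91}}} - \frac{37497}{151920} = - \frac{322535}{9 \frac{1}{- \frac{820}{91}}} - \frac{12499}{50640} = - \frac{322535}{9 \left(- \frac{91}{820}\right)} - \frac{12499}{50640} = - \frac{322535}{- \frac{819}{820}} - \frac{12499}{50640} = \left(-322535\right) \left(- \frac{820}{819}\right) - \frac{12499}{50640} = \frac{264478700}{819} - \frac{12499}{50640} = \frac{4464397043773}{13824720}$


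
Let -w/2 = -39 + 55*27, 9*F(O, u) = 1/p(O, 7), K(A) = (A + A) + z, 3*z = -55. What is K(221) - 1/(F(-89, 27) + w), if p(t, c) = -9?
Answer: 297735806/702759 ≈ 423.67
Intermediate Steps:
z = -55/3 (z = (⅓)*(-55) = -55/3 ≈ -18.333)
K(A) = -55/3 + 2*A (K(A) = (A + A) - 55/3 = 2*A - 55/3 = -55/3 + 2*A)
F(O, u) = -1/81 (F(O, u) = (⅑)/(-9) = (⅑)*(-⅑) = -1/81)
w = -2892 (w = -2*(-39 + 55*27) = -2*(-39 + 1485) = -2*1446 = -2892)
K(221) - 1/(F(-89, 27) + w) = (-55/3 + 2*221) - 1/(-1/81 - 2892) = (-55/3 + 442) - 1/(-234253/81) = 1271/3 - 1*(-81/234253) = 1271/3 + 81/234253 = 297735806/702759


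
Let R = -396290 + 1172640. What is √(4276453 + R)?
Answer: √5052803 ≈ 2247.8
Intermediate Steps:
R = 776350
√(4276453 + R) = √(4276453 + 776350) = √5052803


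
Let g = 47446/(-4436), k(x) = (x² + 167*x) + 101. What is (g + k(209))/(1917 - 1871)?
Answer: 174499607/102028 ≈ 1710.3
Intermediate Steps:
k(x) = 101 + x² + 167*x
g = -23723/2218 (g = 47446*(-1/4436) = -23723/2218 ≈ -10.696)
(g + k(209))/(1917 - 1871) = (-23723/2218 + (101 + 209² + 167*209))/(1917 - 1871) = (-23723/2218 + (101 + 43681 + 34903))/46 = (-23723/2218 + 78685)*(1/46) = (174499607/2218)*(1/46) = 174499607/102028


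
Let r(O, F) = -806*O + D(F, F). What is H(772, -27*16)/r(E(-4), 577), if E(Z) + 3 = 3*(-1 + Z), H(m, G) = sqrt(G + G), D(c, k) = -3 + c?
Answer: 6*I*sqrt(6)/7541 ≈ 0.0019489*I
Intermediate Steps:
H(m, G) = sqrt(2)*sqrt(G) (H(m, G) = sqrt(2*G) = sqrt(2)*sqrt(G))
E(Z) = -6 + 3*Z (E(Z) = -3 + 3*(-1 + Z) = -3 + (-3 + 3*Z) = -6 + 3*Z)
r(O, F) = -3 + F - 806*O (r(O, F) = -806*O + (-3 + F) = -3 + F - 806*O)
H(772, -27*16)/r(E(-4), 577) = (sqrt(2)*sqrt(-27*16))/(-3 + 577 - 806*(-6 + 3*(-4))) = (sqrt(2)*sqrt(-432))/(-3 + 577 - 806*(-6 - 12)) = (sqrt(2)*(12*I*sqrt(3)))/(-3 + 577 - 806*(-18)) = (12*I*sqrt(6))/(-3 + 577 + 14508) = (12*I*sqrt(6))/15082 = (12*I*sqrt(6))*(1/15082) = 6*I*sqrt(6)/7541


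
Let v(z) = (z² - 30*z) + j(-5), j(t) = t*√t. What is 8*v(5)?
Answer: -1000 - 40*I*√5 ≈ -1000.0 - 89.443*I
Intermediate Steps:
j(t) = t^(3/2)
v(z) = z² - 30*z - 5*I*√5 (v(z) = (z² - 30*z) + (-5)^(3/2) = (z² - 30*z) - 5*I*√5 = z² - 30*z - 5*I*√5)
8*v(5) = 8*(5² - 30*5 - 5*I*√5) = 8*(25 - 150 - 5*I*√5) = 8*(-125 - 5*I*√5) = -1000 - 40*I*√5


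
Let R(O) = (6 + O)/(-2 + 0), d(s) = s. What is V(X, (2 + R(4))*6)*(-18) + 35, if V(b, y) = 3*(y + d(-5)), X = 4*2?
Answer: 1277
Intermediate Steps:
X = 8
R(O) = -3 - O/2 (R(O) = (6 + O)/(-2) = (6 + O)*(-½) = -3 - O/2)
V(b, y) = -15 + 3*y (V(b, y) = 3*(y - 5) = 3*(-5 + y) = -15 + 3*y)
V(X, (2 + R(4))*6)*(-18) + 35 = (-15 + 3*((2 + (-3 - ½*4))*6))*(-18) + 35 = (-15 + 3*((2 + (-3 - 2))*6))*(-18) + 35 = (-15 + 3*((2 - 5)*6))*(-18) + 35 = (-15 + 3*(-3*6))*(-18) + 35 = (-15 + 3*(-18))*(-18) + 35 = (-15 - 54)*(-18) + 35 = -69*(-18) + 35 = 1242 + 35 = 1277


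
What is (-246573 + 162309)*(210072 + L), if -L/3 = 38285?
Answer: -8023365288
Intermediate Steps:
L = -114855 (L = -3*38285 = -114855)
(-246573 + 162309)*(210072 + L) = (-246573 + 162309)*(210072 - 114855) = -84264*95217 = -8023365288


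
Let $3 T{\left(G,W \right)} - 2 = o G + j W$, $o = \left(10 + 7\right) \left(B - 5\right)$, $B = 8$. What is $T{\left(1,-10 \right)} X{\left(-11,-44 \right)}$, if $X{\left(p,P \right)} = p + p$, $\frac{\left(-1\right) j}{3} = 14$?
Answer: $- \frac{10406}{3} \approx -3468.7$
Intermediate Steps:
$o = 51$ ($o = \left(10 + 7\right) \left(8 - 5\right) = 17 \cdot 3 = 51$)
$j = -42$ ($j = \left(-3\right) 14 = -42$)
$T{\left(G,W \right)} = \frac{2}{3} - 14 W + 17 G$ ($T{\left(G,W \right)} = \frac{2}{3} + \frac{51 G - 42 W}{3} = \frac{2}{3} + \frac{- 42 W + 51 G}{3} = \frac{2}{3} + \left(- 14 W + 17 G\right) = \frac{2}{3} - 14 W + 17 G$)
$X{\left(p,P \right)} = 2 p$
$T{\left(1,-10 \right)} X{\left(-11,-44 \right)} = \left(\frac{2}{3} - -140 + 17 \cdot 1\right) 2 \left(-11\right) = \left(\frac{2}{3} + 140 + 17\right) \left(-22\right) = \frac{473}{3} \left(-22\right) = - \frac{10406}{3}$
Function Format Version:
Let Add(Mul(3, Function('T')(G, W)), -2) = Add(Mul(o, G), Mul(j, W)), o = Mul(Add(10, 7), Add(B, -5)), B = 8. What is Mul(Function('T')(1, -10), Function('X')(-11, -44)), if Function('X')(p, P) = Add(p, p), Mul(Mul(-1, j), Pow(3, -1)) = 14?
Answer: Rational(-10406, 3) ≈ -3468.7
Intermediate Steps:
o = 51 (o = Mul(Add(10, 7), Add(8, -5)) = Mul(17, 3) = 51)
j = -42 (j = Mul(-3, 14) = -42)
Function('T')(G, W) = Add(Rational(2, 3), Mul(-14, W), Mul(17, G)) (Function('T')(G, W) = Add(Rational(2, 3), Mul(Rational(1, 3), Add(Mul(51, G), Mul(-42, W)))) = Add(Rational(2, 3), Mul(Rational(1, 3), Add(Mul(-42, W), Mul(51, G)))) = Add(Rational(2, 3), Add(Mul(-14, W), Mul(17, G))) = Add(Rational(2, 3), Mul(-14, W), Mul(17, G)))
Function('X')(p, P) = Mul(2, p)
Mul(Function('T')(1, -10), Function('X')(-11, -44)) = Mul(Add(Rational(2, 3), Mul(-14, -10), Mul(17, 1)), Mul(2, -11)) = Mul(Add(Rational(2, 3), 140, 17), -22) = Mul(Rational(473, 3), -22) = Rational(-10406, 3)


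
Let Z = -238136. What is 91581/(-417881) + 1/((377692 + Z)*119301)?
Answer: -1524747669954955/6957371957535636 ≈ -0.21916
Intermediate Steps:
91581/(-417881) + 1/((377692 + Z)*119301) = 91581/(-417881) + 1/((377692 - 238136)*119301) = 91581*(-1/417881) + (1/119301)/139556 = -91581/417881 + (1/139556)*(1/119301) = -91581/417881 + 1/16649170356 = -1524747669954955/6957371957535636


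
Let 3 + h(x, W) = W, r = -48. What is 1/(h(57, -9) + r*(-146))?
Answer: 1/6996 ≈ 0.00014294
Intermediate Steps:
h(x, W) = -3 + W
1/(h(57, -9) + r*(-146)) = 1/((-3 - 9) - 48*(-146)) = 1/(-12 + 7008) = 1/6996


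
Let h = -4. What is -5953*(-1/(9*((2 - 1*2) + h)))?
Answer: -5953/36 ≈ -165.36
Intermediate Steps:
-5953*(-1/(9*((2 - 1*2) + h))) = -5953*(-1/(9*((2 - 1*2) - 4))) = -5953*(-1/(9*((2 - 2) - 4))) = -5953*(-1/(9*(0 - 4))) = -5953/((-9*(-4))) = -5953/36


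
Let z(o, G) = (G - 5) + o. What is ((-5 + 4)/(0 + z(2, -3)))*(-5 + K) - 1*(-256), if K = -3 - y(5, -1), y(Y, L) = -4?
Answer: 766/3 ≈ 255.33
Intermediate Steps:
z(o, G) = -5 + G + o (z(o, G) = (-5 + G) + o = -5 + G + o)
K = 1 (K = -3 - 1*(-4) = -3 + 4 = 1)
((-5 + 4)/(0 + z(2, -3)))*(-5 + K) - 1*(-256) = ((-5 + 4)/(0 + (-5 - 3 + 2)))*(-5 + 1) - 1*(-256) = -1/(0 - 6)*(-4) + 256 = -1/(-6)*(-4) + 256 = -1*(-⅙)*(-4) + 256 = (⅙)*(-4) + 256 = -⅔ + 256 = 766/3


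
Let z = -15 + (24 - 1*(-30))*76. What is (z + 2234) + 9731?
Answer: 16054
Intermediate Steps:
z = 4089 (z = -15 + (24 + 30)*76 = -15 + 54*76 = -15 + 4104 = 4089)
(z + 2234) + 9731 = (4089 + 2234) + 9731 = 6323 + 9731 = 16054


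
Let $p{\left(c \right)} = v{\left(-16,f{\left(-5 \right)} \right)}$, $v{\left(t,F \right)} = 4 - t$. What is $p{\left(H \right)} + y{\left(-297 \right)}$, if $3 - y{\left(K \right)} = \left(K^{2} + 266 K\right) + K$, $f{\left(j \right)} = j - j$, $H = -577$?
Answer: $-8887$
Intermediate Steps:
$f{\left(j \right)} = 0$
$p{\left(c \right)} = 20$ ($p{\left(c \right)} = 4 - -16 = 4 + 16 = 20$)
$y{\left(K \right)} = 3 - K^{2} - 267 K$ ($y{\left(K \right)} = 3 - \left(\left(K^{2} + 266 K\right) + K\right) = 3 - \left(K^{2} + 267 K\right) = 3 - K^{2} - 267 K$)
$p{\left(H \right)} + y{\left(-297 \right)} = 20 - 8907 = -8887$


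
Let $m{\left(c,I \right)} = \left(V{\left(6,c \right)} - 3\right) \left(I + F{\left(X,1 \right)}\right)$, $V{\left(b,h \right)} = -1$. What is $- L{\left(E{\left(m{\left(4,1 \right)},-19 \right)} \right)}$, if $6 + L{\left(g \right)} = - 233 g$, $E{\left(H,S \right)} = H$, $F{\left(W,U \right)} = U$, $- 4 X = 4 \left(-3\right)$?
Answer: $-1858$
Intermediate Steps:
$X = 3$ ($X = - \frac{4 \left(-3\right)}{4} = \left(- \frac{1}{4}\right) \left(-12\right) = 3$)
$m{\left(c,I \right)} = -4 - 4 I$ ($m{\left(c,I \right)} = \left(-1 - 3\right) \left(I + 1\right) = - 4 \left(1 + I\right) = -4 - 4 I$)
$L{\left(g \right)} = -6 - 233 g$
$- L{\left(E{\left(m{\left(4,1 \right)},-19 \right)} \right)} = - (-6 - 233 \left(-4 - 4\right)) = - (-6 - -1864) = - (-6 + 1864) = \left(-1\right) 1858 = -1858$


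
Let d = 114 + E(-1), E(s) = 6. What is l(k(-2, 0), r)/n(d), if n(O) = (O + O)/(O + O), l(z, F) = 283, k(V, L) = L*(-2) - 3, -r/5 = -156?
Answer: 283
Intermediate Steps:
r = 780 (r = -5*(-156) = 780)
k(V, L) = -3 - 2*L (k(V, L) = -2*L - 3 = -3 - 2*L)
d = 120 (d = 114 + 6 = 120)
n(O) = 1 (n(O) = (2*O)/((2*O)) = (2*O)*(1/(2*O)) = 1)
l(k(-2, 0), r)/n(d) = 283/1 = 283*1 = 283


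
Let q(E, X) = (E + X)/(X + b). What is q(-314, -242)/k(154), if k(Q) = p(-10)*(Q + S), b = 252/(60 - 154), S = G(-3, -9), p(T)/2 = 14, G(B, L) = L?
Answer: 6533/11672500 ≈ 0.00055969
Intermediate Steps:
p(T) = 28 (p(T) = 2*14 = 28)
S = -9
b = -126/47 (b = 252/(-94) = 252*(-1/94) = -126/47 ≈ -2.6809)
k(Q) = -252 + 28*Q (k(Q) = 28*(Q - 9) = 28*(-9 + Q) = -252 + 28*Q)
q(E, X) = (E + X)/(-126/47 + X) (q(E, X) = (E + X)/(X - 126/47) = (E + X)/(-126/47 + X))
q(-314, -242)/k(154) = (47*(-314 - 242)/(-126 + 47*(-242)))/(-252 + 28*154) = (47*(-556)/(-126 - 11374))/(-252 + 4312) = (47*(-556)/(-11500))/4060 = (47*(-1/11500)*(-556))*(1/4060) = (6533/2875)*(1/4060) = 6533/11672500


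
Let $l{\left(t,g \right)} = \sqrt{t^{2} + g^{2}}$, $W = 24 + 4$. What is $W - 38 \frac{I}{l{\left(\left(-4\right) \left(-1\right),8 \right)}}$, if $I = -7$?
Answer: $28 + \frac{133 \sqrt{5}}{10} \approx 57.74$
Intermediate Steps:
$W = 28$
$l{\left(t,g \right)} = \sqrt{g^{2} + t^{2}}$
$W - 38 \frac{I}{l{\left(\left(-4\right) \left(-1\right),8 \right)}} = 28 - 38 \left(- \frac{7}{\sqrt{8^{2} + \left(\left(-4\right) \left(-1\right)\right)^{2}}}\right) = 28 - 38 \left(- \frac{7}{\sqrt{64 + 4^{2}}}\right) = 28 - 38 \left(- \frac{7}{\sqrt{64 + 16}}\right) = 28 - 38 \left(- \frac{7}{\sqrt{80}}\right) = 28 - 38 \left(- \frac{7}{4 \sqrt{5}}\right) = 28 - 38 \left(- 7 \frac{\sqrt{5}}{20}\right) = 28 - 38 \left(- \frac{7 \sqrt{5}}{20}\right) = 28 + \frac{133 \sqrt{5}}{10}$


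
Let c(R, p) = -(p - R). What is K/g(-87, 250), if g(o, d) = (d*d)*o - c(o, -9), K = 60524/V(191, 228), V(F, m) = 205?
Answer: -30262/557335755 ≈ -5.4298e-5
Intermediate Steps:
K = 60524/205 ≈ 295.24
c(R, p) = R - p
g(o, d) = -9 - o + o*d**2 (g(o, d) = (d*d)*o - (o - 1*(-9)) = d**2*o - (o + 9) = o*d**2 - (9 + o) = o*d**2 + (-9 - o) = -9 - o + o*d**2)
K/g(-87, 250) = 60524/(205*(-9 - 1*(-87) - 87*250**2)) = 60524/(205*(-9 + 87 - 87*62500)) = 60524/(205*(-9 + 87 - 5437500)) = (60524/205)/(-5437422) = (60524/205)*(-1/5437422) = -30262/557335755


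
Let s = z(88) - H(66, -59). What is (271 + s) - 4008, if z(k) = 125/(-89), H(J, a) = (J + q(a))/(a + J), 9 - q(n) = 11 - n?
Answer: -2329471/623 ≈ -3739.1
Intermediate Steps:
q(n) = -2 + n (q(n) = 9 - (11 - n) = 9 + (-11 + n) = -2 + n)
H(J, a) = (-2 + J + a)/(J + a) (H(J, a) = (J + (-2 + a))/(a + J) = (-2 + J + a)/(J + a))
z(k) = -125/89 (z(k) = 125*(-1/89) = -125/89)
s = -1320/623 (s = -125/89 - (-2 + 66 - 59)/(66 - 59) = -125/89 - 5/7 = -1320/623 ≈ -2.1188)
(271 + s) - 4008 = (271 - 1320/623) - 4008 = 167513/623 - 4008 = -2329471/623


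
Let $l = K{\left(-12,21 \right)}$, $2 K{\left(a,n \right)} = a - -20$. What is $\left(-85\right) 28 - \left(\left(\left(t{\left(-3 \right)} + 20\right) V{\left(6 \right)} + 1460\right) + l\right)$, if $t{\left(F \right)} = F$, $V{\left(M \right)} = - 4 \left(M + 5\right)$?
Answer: $-3096$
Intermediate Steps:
$V{\left(M \right)} = -20 - 4 M$ ($V{\left(M \right)} = - 4 \left(5 + M\right) = -20 - 4 M$)
$K{\left(a,n \right)} = 10 + \frac{a}{2}$ ($K{\left(a,n \right)} = \frac{a - -20}{2} = \frac{a + 20}{2} = \frac{20 + a}{2} = 10 + \frac{a}{2}$)
$l = 4$ ($l = 10 + \frac{1}{2} \left(-12\right) = 10 - 6 = 4$)
$\left(-85\right) 28 - \left(\left(\left(t{\left(-3 \right)} + 20\right) V{\left(6 \right)} + 1460\right) + l\right) = \left(-85\right) 28 - \left(\left(\left(-3 + 20\right) \left(-20 - 24\right) + 1460\right) + 4\right) = -2380 - \left(\left(17 \left(-20 - 24\right) + 1460\right) + 4\right) = -2380 - \left(\left(17 \left(-44\right) + 1460\right) + 4\right) = -2380 - \left(\left(-748 + 1460\right) + 4\right) = -2380 - \left(712 + 4\right) = -2380 - 716 = -3096$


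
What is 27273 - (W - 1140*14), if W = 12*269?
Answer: 40005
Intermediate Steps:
W = 3228
27273 - (W - 1140*14) = 27273 - (3228 - 1140*14) = 27273 - (3228 - 1*15960) = 27273 - (3228 - 15960) = 27273 - 1*(-12732) = 27273 + 12732 = 40005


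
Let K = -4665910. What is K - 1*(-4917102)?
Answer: 251192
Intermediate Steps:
K - 1*(-4917102) = -4665910 - 1*(-4917102) = -4665910 + 4917102 = 251192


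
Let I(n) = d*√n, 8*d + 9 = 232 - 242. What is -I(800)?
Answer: 95*√2/2 ≈ 67.175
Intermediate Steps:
d = -19/8 (d = -9/8 + (232 - 242)/8 = -9/8 + (⅛)*(-10) = -9/8 - 5/4 = -19/8 ≈ -2.3750)
I(n) = -19*√n/8
-I(800) = -(-19)*√800/8 = -(-19)*20*√2/8 = -(-95)*√2/2 = 95*√2/2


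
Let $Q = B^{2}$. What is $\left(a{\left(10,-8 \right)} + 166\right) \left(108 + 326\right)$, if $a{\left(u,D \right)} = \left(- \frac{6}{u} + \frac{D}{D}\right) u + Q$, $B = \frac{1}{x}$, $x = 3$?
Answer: $\frac{664454}{9} \approx 73828.0$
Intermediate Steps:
$B = \frac{1}{3} \approx 0.33333$
$Q = \frac{1}{9}$ ($Q = \left(\frac{1}{3}\right)^{2} = \frac{1}{9} \approx 0.11111$)
$a{\left(u,D \right)} = \frac{1}{9} + u \left(1 - \frac{6}{u}\right)$ ($a{\left(u,D \right)} = \left(- \frac{6}{u} + \frac{D}{D}\right) u + \frac{1}{9} = \left(- \frac{6}{u} + 1\right) u + \frac{1}{9} = \left(1 - \frac{6}{u}\right) u + \frac{1}{9} = u \left(1 - \frac{6}{u}\right) + \frac{1}{9} = \frac{1}{9} + u \left(1 - \frac{6}{u}\right)$)
$\left(a{\left(10,-8 \right)} + 166\right) \left(108 + 326\right) = \left(\left(- \frac{53}{9} + 10\right) + 166\right) \left(108 + 326\right) = \left(\frac{37}{9} + 166\right) 434 = \frac{1531}{9} \cdot 434 = \frac{664454}{9}$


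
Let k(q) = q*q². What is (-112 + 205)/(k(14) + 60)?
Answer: 93/2804 ≈ 0.033167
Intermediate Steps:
k(q) = q³
(-112 + 205)/(k(14) + 60) = (-112 + 205)/(14³ + 60) = 93/(2744 + 60) = 93/2804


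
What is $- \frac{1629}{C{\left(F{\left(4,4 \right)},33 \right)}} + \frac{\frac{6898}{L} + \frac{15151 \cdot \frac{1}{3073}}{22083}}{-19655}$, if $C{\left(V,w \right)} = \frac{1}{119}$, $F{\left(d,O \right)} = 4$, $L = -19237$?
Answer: $- \frac{994784631436395646184}{5131697187685173} \approx -1.9385 \cdot 10^{5}$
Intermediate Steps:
$C{\left(V,w \right)} = \frac{1}{119}$
$- \frac{1629}{C{\left(F{\left(4,4 \right)},33 \right)}} + \frac{\frac{6898}{L} + \frac{15151 \cdot \frac{1}{3073}}{22083}}{-19655} = - 1629 \frac{1}{\frac{1}{119}} + \frac{\frac{6898}{-19237} + \frac{15151 \cdot \frac{1}{3073}}{22083}}{-19655} = \left(-1629\right) 119 + \left(6898 \left(- \frac{1}{19237}\right) + 15151 \cdot \frac{1}{3073} \cdot \frac{1}{22083}\right) \left(- \frac{1}{19655}\right) = -193851 + \left(- \frac{6898}{19237} + \frac{15151}{3073} \cdot \frac{1}{22083}\right) \left(- \frac{1}{19655}\right) = -193851 + \left(- \frac{6898}{19237} + \frac{15151}{67861059}\right) \left(- \frac{1}{19655}\right) = -193851 - - \frac{93562825039}{5131697187685173} = -193851 + \frac{93562825039}{5131697187685173} = - \frac{994784631436395646184}{5131697187685173}$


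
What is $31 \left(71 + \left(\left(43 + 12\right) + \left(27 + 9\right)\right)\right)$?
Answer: $5022$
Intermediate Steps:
$31 \left(71 + \left(\left(43 + 12\right) + \left(27 + 9\right)\right)\right) = 31 \left(71 + \left(55 + 36\right)\right) = 31 \left(71 + 91\right) = 31 \cdot 162 = 5022$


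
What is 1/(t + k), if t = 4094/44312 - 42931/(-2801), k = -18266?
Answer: -62058956/1132611977413 ≈ -5.4793e-5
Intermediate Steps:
t = 956912883/62058956 (t = 4094*(1/44312) - 42931*(-1/2801) = 2047/22156 + 42931/2801 = 956912883/62058956 ≈ 15.419)
1/(t + k) = 1/(956912883/62058956 - 18266) = 1/(-1132611977413/62058956) = -62058956/1132611977413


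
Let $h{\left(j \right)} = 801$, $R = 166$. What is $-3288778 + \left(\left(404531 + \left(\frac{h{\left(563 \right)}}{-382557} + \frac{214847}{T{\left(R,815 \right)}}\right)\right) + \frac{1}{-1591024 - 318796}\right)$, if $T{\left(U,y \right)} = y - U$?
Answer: $- \frac{41438301633287541761}{14368761858220} \approx -2.8839 \cdot 10^{6}$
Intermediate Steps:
$-3288778 + \left(\left(404531 + \left(\frac{h{\left(563 \right)}}{-382557} + \frac{214847}{T{\left(R,815 \right)}}\right)\right) + \frac{1}{-1591024 - 318796}\right) = -3288778 + \left(\left(404531 + \left(\frac{801}{-382557} + \frac{214847}{815 - 166}\right)\right) + \frac{1}{-1591024 - 318796}\right) = -3288778 + \left(\left(404531 + \left(801 \left(- \frac{1}{382557}\right) + \frac{214847}{815 - 166}\right)\right) + \frac{1}{-1909820}\right) = -3288778 + \left(\left(404531 - \left(\frac{267}{127519} - \frac{214847}{649}\right)\right) - \frac{1}{1909820}\right) = -3288778 + \left(\left(404531 + \left(- \frac{267}{127519} + 214847 \cdot \frac{1}{649}\right)\right) - \frac{1}{1909820}\right) = -3288778 + \left(\left(404531 + \left(- \frac{267}{127519} + \frac{214847}{649}\right)\right) - \frac{1}{1909820}\right) = -3288778 + \left(\left(404531 + \frac{27396901310}{82759831}\right) - \frac{1}{1909820}\right) = -3288778 + \left(\frac{33506314095571}{82759831} - \frac{1}{1909820}\right) = -3288778 + \frac{5817366253265513399}{14368761858220} = - \frac{41438301633287541761}{14368761858220}$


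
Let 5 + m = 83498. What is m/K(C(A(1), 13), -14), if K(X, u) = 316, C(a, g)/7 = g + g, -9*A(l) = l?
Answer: 83493/316 ≈ 264.22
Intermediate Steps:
A(l) = -l/9
C(a, g) = 14*g (C(a, g) = 7*(g + g) = 7*(2*g) = 14*g)
m = 83493 (m = -5 + 83498 = 83493)
m/K(C(A(1), 13), -14) = 83493/316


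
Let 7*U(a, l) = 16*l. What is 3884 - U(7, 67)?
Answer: 26116/7 ≈ 3730.9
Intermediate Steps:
U(a, l) = 16*l/7 (U(a, l) = (16*l)/7 = 16*l/7)
3884 - U(7, 67) = 3884 - 16*67/7 = 3884 - 1*1072/7 = 3884 - 1072/7 = 26116/7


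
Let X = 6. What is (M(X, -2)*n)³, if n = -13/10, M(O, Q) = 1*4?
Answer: -17576/125 ≈ -140.61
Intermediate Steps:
M(O, Q) = 4
n = -13/10 (n = -13*⅒ = -13/10 ≈ -1.3000)
(M(X, -2)*n)³ = (4*(-13/10))³ = (-26/5)³ = -17576/125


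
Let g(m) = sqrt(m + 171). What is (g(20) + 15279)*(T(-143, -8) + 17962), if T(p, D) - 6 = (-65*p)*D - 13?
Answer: -861811995 - 56405*sqrt(191) ≈ -8.6259e+8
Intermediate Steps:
T(p, D) = -7 - 65*D*p (T(p, D) = 6 + ((-65*p)*D - 13) = 6 + (-65*D*p - 13) = 6 + (-13 - 65*D*p) = -7 - 65*D*p)
g(m) = sqrt(171 + m)
(g(20) + 15279)*(T(-143, -8) + 17962) = (sqrt(171 + 20) + 15279)*((-7 - 65*(-8)*(-143)) + 17962) = (sqrt(191) + 15279)*((-7 - 74360) + 17962) = (15279 + sqrt(191))*(-74367 + 17962) = (15279 + sqrt(191))*(-56405) = -861811995 - 56405*sqrt(191)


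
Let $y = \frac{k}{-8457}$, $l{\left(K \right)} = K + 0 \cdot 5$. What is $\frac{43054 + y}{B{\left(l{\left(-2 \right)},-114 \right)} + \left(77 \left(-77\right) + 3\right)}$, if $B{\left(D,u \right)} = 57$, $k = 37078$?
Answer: $- \frac{364070600}{49634133} \approx -7.3351$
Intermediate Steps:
$l{\left(K \right)} = K$ ($l{\left(K \right)} = K + 0 = K$)
$y = - \frac{37078}{8457}$ ($y = \frac{37078}{-8457} = 37078 \left(- \frac{1}{8457}\right) = - \frac{37078}{8457} \approx -4.3843$)
$\frac{43054 + y}{B{\left(l{\left(-2 \right)},-114 \right)} + \left(77 \left(-77\right) + 3\right)} = \frac{43054 - \frac{37078}{8457}}{57 + \left(77 \left(-77\right) + 3\right)} = \frac{364070600}{8457 \left(57 + \left(-5929 + 3\right)\right)} = \frac{364070600}{8457 \left(57 - 5926\right)} = \frac{364070600}{8457 \left(-5869\right)} = \frac{364070600}{8457} \left(- \frac{1}{5869}\right) = - \frac{364070600}{49634133}$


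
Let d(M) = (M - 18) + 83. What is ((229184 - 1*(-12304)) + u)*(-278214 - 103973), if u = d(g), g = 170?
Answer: -92383388201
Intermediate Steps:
d(M) = 65 + M (d(M) = (-18 + M) + 83 = 65 + M)
u = 235 (u = 65 + 170 = 235)
((229184 - 1*(-12304)) + u)*(-278214 - 103973) = ((229184 - 1*(-12304)) + 235)*(-278214 - 103973) = ((229184 + 12304) + 235)*(-382187) = (241488 + 235)*(-382187) = 241723*(-382187) = -92383388201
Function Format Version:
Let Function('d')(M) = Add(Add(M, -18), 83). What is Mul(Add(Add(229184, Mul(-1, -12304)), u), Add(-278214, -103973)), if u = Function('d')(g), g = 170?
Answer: -92383388201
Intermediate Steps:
Function('d')(M) = Add(65, M) (Function('d')(M) = Add(Add(-18, M), 83) = Add(65, M))
u = 235 (u = Add(65, 170) = 235)
Mul(Add(Add(229184, Mul(-1, -12304)), u), Add(-278214, -103973)) = Mul(Add(Add(229184, Mul(-1, -12304)), 235), Add(-278214, -103973)) = Mul(Add(Add(229184, 12304), 235), -382187) = Mul(Add(241488, 235), -382187) = Mul(241723, -382187) = -92383388201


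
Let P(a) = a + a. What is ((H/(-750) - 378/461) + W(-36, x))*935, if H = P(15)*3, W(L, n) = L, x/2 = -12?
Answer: -79612071/2305 ≈ -34539.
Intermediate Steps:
x = -24 (x = 2*(-12) = -24)
P(a) = 2*a
H = 90 (H = (2*15)*3 = 30*3 = 90)
((H/(-750) - 378/461) + W(-36, x))*935 = ((90/(-750) - 378/461) - 36)*935 = ((90*(-1/750) - 378*1/461) - 36)*935 = ((-3/25 - 378/461) - 36)*935 = (-10833/11525 - 36)*935 = -425733/11525*935 = -79612071/2305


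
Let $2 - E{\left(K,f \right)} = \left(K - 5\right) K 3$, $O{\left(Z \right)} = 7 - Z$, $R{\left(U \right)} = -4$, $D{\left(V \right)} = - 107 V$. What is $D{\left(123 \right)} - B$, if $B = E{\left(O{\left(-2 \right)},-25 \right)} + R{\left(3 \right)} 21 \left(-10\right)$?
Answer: $-13895$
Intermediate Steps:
$E{\left(K,f \right)} = 2 - 3 K \left(-5 + K\right)$ ($E{\left(K,f \right)} = 2 - \left(K - 5\right) K 3 = 2 - \left(-5 + K\right) K 3 = 2 - K \left(-5 + K\right) 3 = 2 - 3 K \left(-5 + K\right)$)
$B = 734$ ($B = \left(2 - 3 \left(7 - -2\right)^{2} + 15 \left(7 - -2\right)\right) + \left(-4\right) 21 \left(-10\right) = \left(2 - 3 \left(7 + 2\right)^{2} + 15 \left(7 + 2\right)\right) - -840 = \left(2 - 3 \cdot 9^{2} + 15 \cdot 9\right) + 840 = \left(2 - 243 + 135\right) + 840 = -106 + 840 = 734$)
$D{\left(123 \right)} - B = \left(-107\right) 123 - 734 = -13161 - 734 = -13895$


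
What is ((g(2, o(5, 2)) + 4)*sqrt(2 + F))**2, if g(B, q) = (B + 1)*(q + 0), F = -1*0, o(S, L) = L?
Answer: 200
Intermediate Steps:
F = 0
g(B, q) = q*(1 + B) (g(B, q) = (1 + B)*q = q*(1 + B))
((g(2, o(5, 2)) + 4)*sqrt(2 + F))**2 = ((2*(1 + 2) + 4)*sqrt(2 + 0))**2 = ((2*3 + 4)*sqrt(2))**2 = ((6 + 4)*sqrt(2))**2 = (10*sqrt(2))**2 = 200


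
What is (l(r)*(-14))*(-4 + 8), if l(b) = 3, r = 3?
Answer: -168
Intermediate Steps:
(l(r)*(-14))*(-4 + 8) = (3*(-14))*(-4 + 8) = -42*4 = -168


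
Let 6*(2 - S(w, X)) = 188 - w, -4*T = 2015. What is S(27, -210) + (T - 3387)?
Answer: -46987/12 ≈ -3915.6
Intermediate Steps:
T = -2015/4 (T = -¼*2015 = -2015/4 ≈ -503.75)
S(w, X) = -88/3 + w/6 (S(w, X) = 2 - (188 - w)/6 = 2 + (-94/3 + w/6) = -88/3 + w/6)
S(27, -210) + (T - 3387) = (-88/3 + (⅙)*27) + (-2015/4 - 3387) = (-88/3 + 9/2) - 15563/4 = -149/6 - 15563/4 = -46987/12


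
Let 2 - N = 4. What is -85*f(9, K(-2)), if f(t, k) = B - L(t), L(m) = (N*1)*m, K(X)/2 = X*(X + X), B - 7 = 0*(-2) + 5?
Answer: -2550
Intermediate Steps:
B = 12 (B = 7 + (0*(-2) + 5) = 7 + (0 + 5) = 7 + 5 = 12)
N = -2 (N = 2 - 1*4 = 2 - 4 = -2)
K(X) = 4*X**2 (K(X) = 2*(X*(X + X)) = 2*(X*(2*X)) = 2*(2*X**2) = 4*X**2)
L(m) = -2*m (L(m) = (-2*1)*m = -2*m)
f(t, k) = 12 + 2*t (f(t, k) = 12 - (-2)*t = 12 + 2*t)
-85*f(9, K(-2)) = -85*(12 + 2*9) = -85*(12 + 18) = -85*30 = -2550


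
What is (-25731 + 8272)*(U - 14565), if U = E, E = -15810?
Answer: 530317125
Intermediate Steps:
U = -15810
(-25731 + 8272)*(U - 14565) = (-25731 + 8272)*(-15810 - 14565) = -17459*(-30375) = 530317125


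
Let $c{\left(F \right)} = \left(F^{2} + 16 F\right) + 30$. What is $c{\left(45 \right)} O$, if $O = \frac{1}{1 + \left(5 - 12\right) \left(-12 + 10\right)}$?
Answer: $185$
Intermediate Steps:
$c{\left(F \right)} = 30 + F^{2} + 16 F$
$O = \frac{1}{15}$ ($O = \frac{1}{1 - -14} = \frac{1}{1 + 14} = \frac{1}{15} \approx 0.066667$)
$c{\left(45 \right)} O = \left(30 + 45^{2} + 16 \cdot 45\right) \frac{1}{15} = \left(30 + 2025 + 720\right) \frac{1}{15} = 2775 \cdot \frac{1}{15} = 185$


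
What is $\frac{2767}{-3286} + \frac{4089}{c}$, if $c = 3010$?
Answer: $\frac{1276946}{2472715} \approx 0.51641$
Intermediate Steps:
$\frac{2767}{-3286} + \frac{4089}{c} = \frac{2767}{-3286} + \frac{4089}{3010} = 2767 \left(- \frac{1}{3286}\right) + 4089 \cdot \frac{1}{3010} = - \frac{2767}{3286} + \frac{4089}{3010} = \frac{1276946}{2472715}$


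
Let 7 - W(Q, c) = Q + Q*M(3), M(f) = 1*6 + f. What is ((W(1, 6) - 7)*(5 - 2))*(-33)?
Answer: 990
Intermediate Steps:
M(f) = 6 + f
W(Q, c) = 7 - 10*Q (W(Q, c) = 7 - (Q + Q*(6 + 3)) = 7 - (Q + Q*9) = 7 - (Q + 9*Q) = 7 - 10*Q)
((W(1, 6) - 7)*(5 - 2))*(-33) = (((7 - 10*1) - 7)*(5 - 2))*(-33) = (((7 - 10) - 7)*3)*(-33) = ((-3 - 7)*3)*(-33) = -10*3*(-33) = -30*(-33) = 990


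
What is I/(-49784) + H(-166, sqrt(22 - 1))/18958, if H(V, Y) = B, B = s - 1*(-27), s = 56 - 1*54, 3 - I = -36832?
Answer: -348437097/471902536 ≈ -0.73837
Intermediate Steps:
I = 36835 (I = 3 - 1*(-36832) = 3 + 36832 = 36835)
s = 2 (s = 56 - 54 = 2)
B = 29 (B = 2 - 1*(-27) = 2 + 27 = 29)
H(V, Y) = 29
I/(-49784) + H(-166, sqrt(22 - 1))/18958 = 36835/(-49784) + 29/18958 = 36835*(-1/49784) + 29*(1/18958) = -36835/49784 + 29/18958 = -348437097/471902536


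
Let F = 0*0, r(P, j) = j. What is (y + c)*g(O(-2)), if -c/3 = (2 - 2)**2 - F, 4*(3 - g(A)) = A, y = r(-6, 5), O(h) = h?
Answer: 35/2 ≈ 17.500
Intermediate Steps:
y = 5
F = 0
g(A) = 3 - A/4
c = 0 (c = -3*((2 - 2)**2 - 1*0) = -3*(0**2 + 0) = -3*(0 + 0) = -3*0 = 0)
(y + c)*g(O(-2)) = (5 + 0)*(3 - 1/4*(-2)) = 5*(3 + 1/2) = 5*(7/2) = 35/2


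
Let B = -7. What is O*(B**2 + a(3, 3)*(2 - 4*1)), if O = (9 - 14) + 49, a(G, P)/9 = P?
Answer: -220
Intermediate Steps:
a(G, P) = 9*P
O = 44 (O = -5 + 49 = 44)
O*(B**2 + a(3, 3)*(2 - 4*1)) = 44*((-7)**2 + (9*3)*(2 - 4*1)) = 44*(49 + 27*(2 - 4)) = 44*(49 + 27*(-2)) = 44*(49 - 54) = 44*(-5) = -220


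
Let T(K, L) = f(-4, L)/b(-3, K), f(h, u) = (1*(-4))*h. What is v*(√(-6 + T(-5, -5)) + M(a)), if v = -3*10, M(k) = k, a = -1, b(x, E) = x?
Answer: 30 - 10*I*√102 ≈ 30.0 - 100.99*I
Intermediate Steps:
f(h, u) = -4*h
v = -30
T(K, L) = -16/3 (T(K, L) = -4*(-4)/(-3) = 16*(-⅓) = -16/3)
v*(√(-6 + T(-5, -5)) + M(a)) = -30*(√(-6 - 16/3) - 1) = -30*(√(-34/3) - 1) = -30*(I*√102/3 - 1) = -30*(-1 + I*√102/3) = 30 - 10*I*√102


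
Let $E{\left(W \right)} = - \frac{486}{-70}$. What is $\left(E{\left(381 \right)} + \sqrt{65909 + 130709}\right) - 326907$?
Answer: $- \frac{11441502}{35} + \sqrt{196618} \approx -3.2646 \cdot 10^{5}$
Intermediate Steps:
$E{\left(W \right)} = \frac{243}{35}$ ($E{\left(W \right)} = \left(-486\right) \left(- \frac{1}{70}\right) = \frac{243}{35}$)
$\left(E{\left(381 \right)} + \sqrt{65909 + 130709}\right) - 326907 = \left(\frac{243}{35} + \sqrt{65909 + 130709}\right) - 326907 = \left(\frac{243}{35} + \sqrt{196618}\right) - 326907 = - \frac{11441502}{35} + \sqrt{196618}$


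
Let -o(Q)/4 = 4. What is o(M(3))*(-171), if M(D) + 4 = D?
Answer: 2736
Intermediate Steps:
M(D) = -4 + D
o(Q) = -16 (o(Q) = -4*4 = -16)
o(M(3))*(-171) = -16*(-171) = 2736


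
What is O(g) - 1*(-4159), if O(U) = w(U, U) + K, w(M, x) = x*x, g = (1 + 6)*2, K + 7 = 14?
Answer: 4362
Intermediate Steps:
K = 7 (K = -7 + 14 = 7)
g = 14 (g = 7*2 = 14)
w(M, x) = x²
O(U) = 7 + U² (O(U) = U² + 7 = 7 + U²)
O(g) - 1*(-4159) = (7 + 14²) - 1*(-4159) = (7 + 196) + 4159 = 203 + 4159 = 4362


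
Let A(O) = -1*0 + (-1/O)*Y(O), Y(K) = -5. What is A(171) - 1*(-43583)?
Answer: 7452698/171 ≈ 43583.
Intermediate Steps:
A(O) = 5/O (A(O) = -1*0 - 1/O*(-5) = 0 + 5/O = 5/O)
A(171) - 1*(-43583) = 5/171 - 1*(-43583) = 5*(1/171) + 43583 = 5/171 + 43583 = 7452698/171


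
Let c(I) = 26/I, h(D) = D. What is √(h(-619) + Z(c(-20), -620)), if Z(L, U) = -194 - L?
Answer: I*√81170/10 ≈ 28.49*I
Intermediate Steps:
√(h(-619) + Z(c(-20), -620)) = √(-619 + (-194 - 26/(-20))) = √(-619 + (-194 - 26*(-1)/20)) = √(-619 + (-194 - 1*(-13/10))) = √(-619 + (-194 + 13/10)) = √(-619 - 1927/10) = √(-8117/10) = I*√81170/10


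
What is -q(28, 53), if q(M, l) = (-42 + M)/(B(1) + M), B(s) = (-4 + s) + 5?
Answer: 7/15 ≈ 0.46667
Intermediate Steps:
B(s) = 1 + s
q(M, l) = (-42 + M)/(2 + M) (q(M, l) = (-42 + M)/((1 + 1) + M) = (-42 + M)/(2 + M))
-q(28, 53) = -(-42 + 28)/(2 + 28) = -(-14)/30 = -1*(-7/15) = 7/15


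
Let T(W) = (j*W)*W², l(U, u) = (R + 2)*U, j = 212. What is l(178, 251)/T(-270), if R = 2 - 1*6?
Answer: 89/1043199000 ≈ 8.5314e-8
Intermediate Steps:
R = -4 (R = 2 - 6 = -4)
l(U, u) = -2*U (l(U, u) = (-4 + 2)*U = -2*U)
T(W) = 212*W³ (T(W) = (212*W)*W² = 212*W³)
l(178, 251)/T(-270) = (-2*178)/((212*(-270)³)) = -356/(212*(-19683000)) = -356/(-4172796000) = -356*(-1/4172796000) = 89/1043199000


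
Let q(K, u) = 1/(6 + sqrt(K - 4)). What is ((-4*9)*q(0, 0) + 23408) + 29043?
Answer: 262228/5 + 9*I/5 ≈ 52446.0 + 1.8*I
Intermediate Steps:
q(K, u) = 1/(6 + sqrt(-4 + K))
((-4*9)*q(0, 0) + 23408) + 29043 = ((-4*9)/(6 + sqrt(-4 + 0)) + 23408) + 29043 = (-36/(6 + sqrt(-4)) + 23408) + 29043 = (-36*(6 - 2*I)/40 + 23408) + 29043 = (-9*(6 - 2*I)/10 + 23408) + 29043 = (23408 - 9*(6 - 2*I)/10) + 29043 = 52451 - 9*(6 - 2*I)/10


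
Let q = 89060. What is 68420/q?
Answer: 3421/4453 ≈ 0.76825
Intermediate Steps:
68420/q = 68420/89060 = 68420*(1/89060) = 3421/4453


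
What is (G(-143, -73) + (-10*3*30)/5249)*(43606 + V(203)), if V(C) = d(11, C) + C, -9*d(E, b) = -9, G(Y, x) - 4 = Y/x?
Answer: 97153713150/383177 ≈ 2.5355e+5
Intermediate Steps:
G(Y, x) = 4 + Y/x
d(E, b) = 1 (d(E, b) = -1/9*(-9) = 1)
V(C) = 1 + C
(G(-143, -73) + (-10*3*30)/5249)*(43606 + V(203)) = ((4 - 143/(-73)) + (-10*3*30)/5249)*(43606 + (1 + 203)) = ((4 - 143*(-1/73)) - 30*30*(1/5249))*(43606 + 204) = ((4 + 143/73) - 900*1/5249)*43810 = (435/73 - 900/5249)*43810 = (2217615/383177)*43810 = 97153713150/383177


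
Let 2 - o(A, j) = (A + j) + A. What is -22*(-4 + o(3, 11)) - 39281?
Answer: -38863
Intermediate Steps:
o(A, j) = 2 - j - 2*A (o(A, j) = 2 - ((A + j) + A) = 2 - (j + 2*A) = 2 + (-j - 2*A) = 2 - j - 2*A)
-22*(-4 + o(3, 11)) - 39281 = -22*(-4 + (2 - 1*11 - 2*3)) - 39281 = -22*(-4 + (2 - 11 - 6)) - 39281 = -22*(-4 - 15) - 39281 = -22*(-19) - 39281 = 418 - 39281 = -38863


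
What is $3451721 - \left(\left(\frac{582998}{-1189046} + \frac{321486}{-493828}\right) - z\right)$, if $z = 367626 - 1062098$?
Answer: $\frac{404753435182202153}{146796052022} \approx 2.7572 \cdot 10^{6}$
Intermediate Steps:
$z = -694472$
$3451721 - \left(\left(\frac{582998}{-1189046} + \frac{321486}{-493828}\right) - z\right) = 3451721 - \left(\left(\frac{582998}{-1189046} + \frac{321486}{-493828}\right) - -694472\right) = 3451721 - \left(\left(582998 \left(- \frac{1}{1189046}\right) + 321486 \left(- \frac{1}{493828}\right)\right) + 694472\right) = 3451721 - \left(\left(- \frac{291499}{594523} - \frac{160743}{246914}\right) + 694472\right) = 3451721 - \left(- \frac{167540594675}{146796052022} + 694472\right) = 3451721 - \frac{101945580299227709}{146796052022} = \frac{404753435182202153}{146796052022}$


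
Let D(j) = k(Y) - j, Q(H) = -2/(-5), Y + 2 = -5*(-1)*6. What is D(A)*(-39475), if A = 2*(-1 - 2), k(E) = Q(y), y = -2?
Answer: -252640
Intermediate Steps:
Y = 28 (Y = -2 - 5*(-1)*6 = -2 + 5*6 = -2 + 30 = 28)
Q(H) = 2/5 (Q(H) = -2*(-1/5) = 2/5)
k(E) = 2/5
A = -6 (A = 2*(-3) = -6)
D(j) = 2/5 - j
D(A)*(-39475) = (2/5 - 1*(-6))*(-39475) = (2/5 + 6)*(-39475) = (32/5)*(-39475) = -252640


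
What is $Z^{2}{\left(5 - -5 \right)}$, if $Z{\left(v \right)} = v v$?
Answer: $10000$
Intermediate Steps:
$Z{\left(v \right)} = v^{2}$
$Z^{2}{\left(5 - -5 \right)} = \left(\left(5 - -5\right)^{2}\right)^{2} = \left(\left(5 + 5\right)^{2}\right)^{2} = \left(10^{2}\right)^{2} = 100^{2} = 10000$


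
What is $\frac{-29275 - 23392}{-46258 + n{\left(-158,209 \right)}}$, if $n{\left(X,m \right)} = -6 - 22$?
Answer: $\frac{52667}{46286} \approx 1.1379$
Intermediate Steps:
$n{\left(X,m \right)} = -28$
$\frac{-29275 - 23392}{-46258 + n{\left(-158,209 \right)}} = \frac{-29275 - 23392}{-46258 - 28} = \frac{-29275 - 23392}{-46286} = \left(-52667\right) \left(- \frac{1}{46286}\right) = \frac{52667}{46286}$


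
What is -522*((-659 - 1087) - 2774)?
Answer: 2359440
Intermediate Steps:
-522*((-659 - 1087) - 2774) = -522*(-1746 - 2774) = -522*(-4520) = 2359440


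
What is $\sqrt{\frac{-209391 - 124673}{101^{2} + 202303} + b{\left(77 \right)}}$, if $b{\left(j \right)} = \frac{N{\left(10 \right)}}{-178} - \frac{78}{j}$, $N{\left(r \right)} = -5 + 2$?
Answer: $\frac{i \sqrt{340407689382562186}}{364072478} \approx 1.6026 i$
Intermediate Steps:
$N{\left(r \right)} = -3$
$b{\left(j \right)} = \frac{3}{178} - \frac{78}{j}$ ($b{\left(j \right)} = - \frac{3}{-178} - \frac{78}{j} = \left(-3\right) \left(- \frac{1}{178}\right) - \frac{78}{j} = \frac{3}{178} - \frac{78}{j}$)
$\sqrt{\frac{-209391 - 124673}{101^{2} + 202303} + b{\left(77 \right)}} = \sqrt{\frac{-209391 - 124673}{101^{2} + 202303} + \left(\frac{3}{178} - \frac{78}{77}\right)} = \sqrt{- \frac{334064}{10201 + 202303} + \left(\frac{3}{178} - \frac{78}{77}\right)} = \sqrt{- \frac{334064}{212504} + \left(\frac{3}{178} - \frac{78}{77}\right)} = \sqrt{\left(-334064\right) \frac{1}{212504} - \frac{13653}{13706}} = \sqrt{- \frac{41758}{26563} - \frac{13653}{13706}} = \sqrt{- \frac{934999787}{364072478}} = \frac{i \sqrt{340407689382562186}}{364072478}$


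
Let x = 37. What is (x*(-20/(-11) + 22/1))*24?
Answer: 232656/11 ≈ 21151.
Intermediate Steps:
(x*(-20/(-11) + 22/1))*24 = (37*(-20/(-11) + 22/1))*24 = (37*(-20*(-1/11) + 22*1))*24 = (37*(20/11 + 22))*24 = (37*(262/11))*24 = (9694/11)*24 = 232656/11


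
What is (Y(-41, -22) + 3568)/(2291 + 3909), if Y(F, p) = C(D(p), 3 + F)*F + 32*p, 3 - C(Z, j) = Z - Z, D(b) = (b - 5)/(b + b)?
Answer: 2741/6200 ≈ 0.44210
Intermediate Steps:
D(b) = (-5 + b)/(2*b) (D(b) = (-5 + b)/((2*b)) = (-5 + b)*(1/(2*b)) = (-5 + b)/(2*b))
C(Z, j) = 3 (C(Z, j) = 3 - (Z - Z) = 3 - 1*0 = 3 + 0 = 3)
Y(F, p) = 3*F + 32*p
(Y(-41, -22) + 3568)/(2291 + 3909) = ((3*(-41) + 32*(-22)) + 3568)/(2291 + 3909) = ((-123 - 704) + 3568)/6200 = (-827 + 3568)*(1/6200) = 2741*(1/6200) = 2741/6200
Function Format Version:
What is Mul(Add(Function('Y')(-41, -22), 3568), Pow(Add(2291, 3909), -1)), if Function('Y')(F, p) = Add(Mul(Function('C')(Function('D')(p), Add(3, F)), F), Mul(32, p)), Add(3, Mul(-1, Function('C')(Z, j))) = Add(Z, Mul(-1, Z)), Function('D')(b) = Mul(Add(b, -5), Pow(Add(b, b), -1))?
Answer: Rational(2741, 6200) ≈ 0.44210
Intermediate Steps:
Function('D')(b) = Mul(Rational(1, 2), Pow(b, -1), Add(-5, b)) (Function('D')(b) = Mul(Add(-5, b), Pow(Mul(2, b), -1)) = Mul(Add(-5, b), Mul(Rational(1, 2), Pow(b, -1))) = Mul(Rational(1, 2), Pow(b, -1), Add(-5, b)))
Function('C')(Z, j) = 3 (Function('C')(Z, j) = Add(3, Mul(-1, Add(Z, Mul(-1, Z)))) = Add(3, Mul(-1, 0)) = Add(3, 0) = 3)
Function('Y')(F, p) = Add(Mul(3, F), Mul(32, p))
Mul(Add(Function('Y')(-41, -22), 3568), Pow(Add(2291, 3909), -1)) = Mul(Add(Add(Mul(3, -41), Mul(32, -22)), 3568), Pow(Add(2291, 3909), -1)) = Mul(Add(Add(-123, -704), 3568), Pow(6200, -1)) = Mul(Add(-827, 3568), Rational(1, 6200)) = Mul(2741, Rational(1, 6200)) = Rational(2741, 6200)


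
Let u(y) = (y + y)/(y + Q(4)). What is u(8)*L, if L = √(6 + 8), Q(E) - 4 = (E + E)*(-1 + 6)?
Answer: 4*√14/13 ≈ 1.1513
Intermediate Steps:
Q(E) = 4 + 10*E (Q(E) = 4 + (E + E)*(-1 + 6) = 4 + (2*E)*5 = 4 + 10*E)
L = √14 ≈ 3.7417
u(y) = 2*y/(44 + y) (u(y) = (y + y)/(y + (4 + 10*4)) = (2*y)/(y + (4 + 40)) = (2*y)/(y + 44) = (2*y)/(44 + y) = 2*y/(44 + y))
u(8)*L = (2*8/(44 + 8))*√14 = (2*8/52)*√14 = (2*8*(1/52))*√14 = 4*√14/13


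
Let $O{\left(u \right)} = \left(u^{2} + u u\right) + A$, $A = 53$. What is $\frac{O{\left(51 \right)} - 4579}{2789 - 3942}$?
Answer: $- \frac{676}{1153} \approx -0.5863$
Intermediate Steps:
$O{\left(u \right)} = 53 + 2 u^{2}$ ($O{\left(u \right)} = \left(u^{2} + u u\right) + 53 = \left(u^{2} + u^{2}\right) + 53 = 2 u^{2} + 53 = 53 + 2 u^{2}$)
$\frac{O{\left(51 \right)} - 4579}{2789 - 3942} = \frac{\left(53 + 2 \cdot 51^{2}\right) - 4579}{2789 - 3942} = \frac{\left(53 + 2 \cdot 2601\right) - 4579}{-1153} = \left(\left(53 + 5202\right) - 4579\right) \left(- \frac{1}{1153}\right) = \left(5255 - 4579\right) \left(- \frac{1}{1153}\right) = 676 \left(- \frac{1}{1153}\right) = - \frac{676}{1153}$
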